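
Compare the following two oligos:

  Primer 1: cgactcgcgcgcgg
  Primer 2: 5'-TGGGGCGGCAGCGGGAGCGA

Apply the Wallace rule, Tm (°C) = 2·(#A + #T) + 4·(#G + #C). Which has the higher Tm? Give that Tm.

Primer 1: A+T=2, G+C=12 → Tm = 2(2)+4(12) = 52°C
Primer 2: A+T=4, G+C=16 → Tm = 2(4)+4(16) = 72°C
52°C vs 72°C → primer 2 is higher.

Primer 2, 72°C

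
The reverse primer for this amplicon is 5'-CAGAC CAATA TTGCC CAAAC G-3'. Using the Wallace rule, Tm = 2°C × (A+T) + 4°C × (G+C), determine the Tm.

Counting bases: G=3, T=3, C=7, A=8
So N_AT = 11 and N_GC = 10.
Tm = 4·10 + 2·11 = 40 + 22 = 62°C

62°C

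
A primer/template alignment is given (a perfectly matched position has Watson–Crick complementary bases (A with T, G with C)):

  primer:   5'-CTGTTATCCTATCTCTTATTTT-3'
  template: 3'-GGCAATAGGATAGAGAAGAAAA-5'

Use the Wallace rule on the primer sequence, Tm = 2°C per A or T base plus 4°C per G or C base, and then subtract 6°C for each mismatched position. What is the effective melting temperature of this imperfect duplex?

44°C

Primer base counts: A=3, T=13, G=1, C=5 → A+T=16, G+C=6
Perfect-match Tm = 2(16) + 4(6) = 32 + 24 = 56°C
Mismatches (positions where the bases are not complementary): 2 (at positions 2, 18)
Effective Tm = 56 − 2×6 = 56 − 12 = 44°C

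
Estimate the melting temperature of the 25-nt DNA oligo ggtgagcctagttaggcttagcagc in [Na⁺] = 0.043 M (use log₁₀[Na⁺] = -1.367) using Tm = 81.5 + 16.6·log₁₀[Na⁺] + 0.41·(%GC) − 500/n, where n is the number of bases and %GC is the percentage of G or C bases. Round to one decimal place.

61.8°C

Length n = 25. Scanning the sequence gives T=6, G=9, A=5, C=5.
G+C = 14, so %GC = 14/25 × 100 = 56%
Salt term: 16.6 × (-1.367) = -22.692
GC term: 0.41 × 56 = 22.96; length term: −500/25 = −20
Tm = 81.5 + (-22.692) + 22.96 − 20 = 61.768 → 61.8°C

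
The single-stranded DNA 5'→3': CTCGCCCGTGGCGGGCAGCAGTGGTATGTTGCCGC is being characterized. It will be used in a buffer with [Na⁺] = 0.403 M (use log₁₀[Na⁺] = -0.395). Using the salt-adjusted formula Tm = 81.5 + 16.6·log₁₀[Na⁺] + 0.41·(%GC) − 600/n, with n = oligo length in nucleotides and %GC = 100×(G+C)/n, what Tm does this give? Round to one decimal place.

87.1°C

Length n = 35. Counting bases: A=3, C=11, T=7, G=14
G+C = 25, so %GC = 25/35 × 100 = 71.429%
Salt term: 16.6 × (-0.395) = -6.557
GC term: 0.41 × 71.429 = 29.286; length term: −600/35 = −17.143
Tm = 81.5 + (-6.557) + 29.286 − 17.143 = 87.086 → 87.1°C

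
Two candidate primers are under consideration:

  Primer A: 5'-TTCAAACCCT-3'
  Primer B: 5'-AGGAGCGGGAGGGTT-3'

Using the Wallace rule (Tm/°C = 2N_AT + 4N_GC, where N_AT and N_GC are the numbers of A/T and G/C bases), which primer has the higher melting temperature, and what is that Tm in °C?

Primer B, 50°C

Primer A: A+T=6, G+C=4 → Tm = 2(6)+4(4) = 28°C
Primer B: A+T=5, G+C=10 → Tm = 2(5)+4(10) = 50°C
28°C vs 50°C → primer B is higher.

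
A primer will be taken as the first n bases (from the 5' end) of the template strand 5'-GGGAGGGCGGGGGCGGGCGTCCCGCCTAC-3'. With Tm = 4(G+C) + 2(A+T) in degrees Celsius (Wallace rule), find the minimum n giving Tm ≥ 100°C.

n = 26

First 25 bases: GGGAGGGCGGGGGCGGGCGTCCCGC → Tm = 96°C (< 100°C)
First 26 bases: GGGAGGGCGGGGGCGGGCGTCCCGCC → Tm = 100°C (≥ 100°C)
Since every base adds ≥2°C, Tm only increases with n, so the threshold is first crossed at n = 26.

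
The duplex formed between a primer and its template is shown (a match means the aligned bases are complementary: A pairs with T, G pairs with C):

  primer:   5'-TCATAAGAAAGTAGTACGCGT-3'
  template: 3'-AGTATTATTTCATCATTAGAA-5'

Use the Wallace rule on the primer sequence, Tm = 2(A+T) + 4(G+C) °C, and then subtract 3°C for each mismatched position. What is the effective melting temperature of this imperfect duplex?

46°C

Primer base counts: A=8, T=5, G=5, C=3 → A+T=13, G+C=8
Perfect-match Tm = 2(13) + 4(8) = 26 + 32 = 58°C
Mismatches (positions where the bases are not complementary): 4 (at positions 7, 17, 18, 20)
Effective Tm = 58 − 4×3 = 58 − 12 = 46°C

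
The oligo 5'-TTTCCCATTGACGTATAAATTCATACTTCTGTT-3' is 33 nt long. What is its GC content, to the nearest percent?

Base counts: T=15, C=7, A=8, G=3
G+C = 3 + 7 = 10 out of 33 bases
%GC = 10/33 × 100 = 30.3% ≈ 30%

30%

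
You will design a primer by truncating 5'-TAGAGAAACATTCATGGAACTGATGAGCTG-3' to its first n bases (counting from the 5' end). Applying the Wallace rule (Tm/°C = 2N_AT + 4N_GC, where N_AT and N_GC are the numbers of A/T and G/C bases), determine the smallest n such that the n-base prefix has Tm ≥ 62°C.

First 22 bases: TAGAGAAACATTCATGGAACTG → Tm = 60°C (< 62°C)
First 23 bases: TAGAGAAACATTCATGGAACTGA → Tm = 62°C (≥ 62°C)
Each additional base adds 2°C (A/T) or 4°C (G/C), so Tm is non-decreasing in n; n = 23 is the first length to reach 62°C.

n = 23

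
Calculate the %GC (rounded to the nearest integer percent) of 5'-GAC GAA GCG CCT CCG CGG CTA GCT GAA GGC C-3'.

T=3, C=11, A=6, G=11
G+C = 11 + 11 = 22 out of 31 bases
%GC = 22/31 × 100 = 70.97% ≈ 71%

71%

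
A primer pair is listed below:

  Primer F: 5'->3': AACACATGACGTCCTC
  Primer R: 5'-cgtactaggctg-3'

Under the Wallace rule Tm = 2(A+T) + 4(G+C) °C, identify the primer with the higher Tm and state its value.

Primer F: A+T=8, G+C=8 → Tm = 2(8)+4(8) = 48°C
Primer R: A+T=5, G+C=7 → Tm = 2(5)+4(7) = 38°C
48°C vs 38°C → primer F is higher.

Primer F, 48°C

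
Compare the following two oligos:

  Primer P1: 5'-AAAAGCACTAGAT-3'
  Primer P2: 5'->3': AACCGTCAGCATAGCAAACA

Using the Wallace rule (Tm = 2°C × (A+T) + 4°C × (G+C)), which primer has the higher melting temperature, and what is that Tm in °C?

Primer P2, 58°C

Primer P1: A+T=9, G+C=4 → Tm = 2(9)+4(4) = 34°C
Primer P2: A+T=11, G+C=9 → Tm = 2(11)+4(9) = 58°C
34°C vs 58°C → primer P2 is higher.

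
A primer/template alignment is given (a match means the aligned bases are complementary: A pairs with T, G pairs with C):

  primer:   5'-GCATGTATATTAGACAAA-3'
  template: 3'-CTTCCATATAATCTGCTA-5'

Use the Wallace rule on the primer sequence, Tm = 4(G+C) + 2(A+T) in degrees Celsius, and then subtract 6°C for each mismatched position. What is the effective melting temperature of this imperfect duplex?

22°C

Primer base counts: A=8, T=5, G=3, C=2 → A+T=13, G+C=5
Perfect-match Tm = 2(13) + 4(5) = 26 + 20 = 46°C
Mismatches (positions where the bases are not complementary): 4 (at positions 2, 4, 16, 18)
Effective Tm = 46 − 4×6 = 46 − 24 = 22°C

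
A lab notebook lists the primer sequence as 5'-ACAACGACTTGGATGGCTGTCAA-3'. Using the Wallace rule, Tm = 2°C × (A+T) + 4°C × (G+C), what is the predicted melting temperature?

Scanning the sequence gives T=5, A=7, C=5, G=6.
So N_AT = 12 and N_GC = 11.
Tm = 2×12 + 4×11 = 68°C

68°C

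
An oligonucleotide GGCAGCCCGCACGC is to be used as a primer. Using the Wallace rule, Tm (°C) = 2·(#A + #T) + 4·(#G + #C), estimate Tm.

Base counts: C=7, G=5, A=2, T=0
So N_AT = 2 and N_GC = 12.
Tm = 4·12 + 2·2 = 48 + 4 = 52°C

52°C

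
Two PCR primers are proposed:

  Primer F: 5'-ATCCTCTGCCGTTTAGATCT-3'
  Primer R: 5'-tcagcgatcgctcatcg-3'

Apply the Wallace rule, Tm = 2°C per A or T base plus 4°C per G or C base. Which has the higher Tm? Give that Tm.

Primer F, 58°C

Primer F: A+T=11, G+C=9 → Tm = 2(11)+4(9) = 58°C
Primer R: A+T=7, G+C=10 → Tm = 2(7)+4(10) = 54°C
58°C vs 54°C → primer F is higher.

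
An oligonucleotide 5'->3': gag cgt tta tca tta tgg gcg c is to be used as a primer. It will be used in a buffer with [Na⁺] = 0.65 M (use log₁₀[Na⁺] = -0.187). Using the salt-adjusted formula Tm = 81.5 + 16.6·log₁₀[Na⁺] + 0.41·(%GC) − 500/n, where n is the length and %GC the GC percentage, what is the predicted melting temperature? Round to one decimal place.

Length n = 22. Base counts: G=7, A=4, C=4, T=7
G+C = 11, so %GC = 11/22 × 100 = 50%
Salt term: 16.6 × (-0.187) = -3.104
GC term: 0.41 × 50 = 20.5; length term: −500/22 = −22.727
Tm = 81.5 + (-3.104) + 20.5 − 22.727 = 76.169 → 76.2°C

76.2°C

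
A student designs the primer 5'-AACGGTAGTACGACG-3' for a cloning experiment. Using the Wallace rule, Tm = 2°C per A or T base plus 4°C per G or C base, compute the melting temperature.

46°C

Counting bases: C=3, G=5, A=5, T=2
So N_AT = 7 and N_GC = 8.
Tm = 2(7) + 4(8) = 14 + 32 = 46°C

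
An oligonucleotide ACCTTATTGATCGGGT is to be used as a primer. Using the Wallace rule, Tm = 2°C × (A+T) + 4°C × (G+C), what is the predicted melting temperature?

T=6, C=3, A=3, G=4
AT pairs contribute 9, GC pairs contribute 7.
Tm = 4·7 + 2·9 = 28 + 18 = 46°C

46°C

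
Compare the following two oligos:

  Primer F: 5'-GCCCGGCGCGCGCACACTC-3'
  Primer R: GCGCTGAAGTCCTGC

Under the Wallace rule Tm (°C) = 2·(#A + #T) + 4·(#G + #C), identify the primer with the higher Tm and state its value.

Primer F, 70°C

Primer F: A+T=3, G+C=16 → Tm = 2(3)+4(16) = 70°C
Primer R: A+T=5, G+C=10 → Tm = 2(5)+4(10) = 50°C
70°C vs 50°C → primer F is higher.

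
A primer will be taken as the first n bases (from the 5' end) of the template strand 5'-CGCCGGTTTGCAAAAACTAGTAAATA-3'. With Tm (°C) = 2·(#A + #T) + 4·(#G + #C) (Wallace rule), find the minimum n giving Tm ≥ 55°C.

n = 19

First 18 bases: CGCCGGTTTGCAAAAACT → Tm = 54°C (< 55°C)
First 19 bases: CGCCGGTTTGCAAAAACTA → Tm = 56°C (≥ 55°C)
Since every base adds ≥2°C, Tm only increases with n, so the threshold is first crossed at n = 19.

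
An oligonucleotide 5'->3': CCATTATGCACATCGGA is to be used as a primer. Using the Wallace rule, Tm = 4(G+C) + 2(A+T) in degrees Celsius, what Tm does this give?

Base counts: T=4, C=5, A=5, G=3
AT pairs contribute 9, GC pairs contribute 8.
Tm = 4·8 + 2·9 = 32 + 18 = 50°C

50°C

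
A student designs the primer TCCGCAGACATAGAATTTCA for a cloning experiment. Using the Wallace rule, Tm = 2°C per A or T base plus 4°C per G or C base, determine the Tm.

Base counts: G=3, C=5, T=5, A=7
A+T = 12, G+C = 8
Tm = 2×12 + 4×8 = 56°C

56°C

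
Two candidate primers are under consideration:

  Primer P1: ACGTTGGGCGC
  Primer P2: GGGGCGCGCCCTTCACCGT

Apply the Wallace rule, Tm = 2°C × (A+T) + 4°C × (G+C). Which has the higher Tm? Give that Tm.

Primer P1: A+T=3, G+C=8 → Tm = 2(3)+4(8) = 38°C
Primer P2: A+T=4, G+C=15 → Tm = 2(4)+4(15) = 68°C
38°C vs 68°C → primer P2 is higher.

Primer P2, 68°C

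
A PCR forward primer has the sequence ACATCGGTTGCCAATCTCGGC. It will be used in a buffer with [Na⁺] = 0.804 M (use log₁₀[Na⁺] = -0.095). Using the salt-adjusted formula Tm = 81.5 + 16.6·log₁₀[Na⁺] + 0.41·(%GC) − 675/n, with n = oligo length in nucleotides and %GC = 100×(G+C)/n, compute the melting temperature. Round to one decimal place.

71.2°C

Length n = 21. A=4, G=5, C=7, T=5
G+C = 12, so %GC = 12/21 × 100 = 57.143%
Salt term: 16.6 × (-0.095) = -1.577
GC term: 0.41 × 57.143 = 23.429; length term: −675/21 = −32.143
Tm = 81.5 + (-1.577) + 23.429 − 32.143 = 71.209 → 71.2°C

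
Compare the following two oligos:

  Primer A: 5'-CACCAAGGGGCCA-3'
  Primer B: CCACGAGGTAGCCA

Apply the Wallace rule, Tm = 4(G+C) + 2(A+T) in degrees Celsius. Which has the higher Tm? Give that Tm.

Primer A: A+T=4, G+C=9 → Tm = 2(4)+4(9) = 44°C
Primer B: A+T=5, G+C=9 → Tm = 2(5)+4(9) = 46°C
44°C vs 46°C → primer B is higher.

Primer B, 46°C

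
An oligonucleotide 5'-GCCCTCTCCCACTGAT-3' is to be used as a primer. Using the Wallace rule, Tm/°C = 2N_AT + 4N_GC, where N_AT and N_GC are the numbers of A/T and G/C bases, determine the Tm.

Counting bases: G=2, T=4, A=2, C=8
So N_AT = 6 and N_GC = 10.
Tm = 4·10 + 2·6 = 40 + 12 = 52°C

52°C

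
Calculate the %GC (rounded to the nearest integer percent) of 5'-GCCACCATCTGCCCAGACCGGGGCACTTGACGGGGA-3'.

69%

C=13, T=4, G=12, A=7
G+C = 12 + 13 = 25 out of 36 bases
%GC = 25/36 × 100 = 69.44% ≈ 69%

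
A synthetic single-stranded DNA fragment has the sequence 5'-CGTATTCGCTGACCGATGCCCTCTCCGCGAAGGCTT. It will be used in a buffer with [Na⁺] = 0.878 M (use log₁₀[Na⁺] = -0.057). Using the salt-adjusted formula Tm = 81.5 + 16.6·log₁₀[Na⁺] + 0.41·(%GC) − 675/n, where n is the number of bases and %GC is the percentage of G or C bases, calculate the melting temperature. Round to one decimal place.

86.9°C

Length n = 36. Scanning the sequence gives T=9, G=9, C=13, A=5.
G+C = 22, so %GC = 22/36 × 100 = 61.111%
Salt term: 16.6 × (-0.057) = -0.946
GC term: 0.41 × 61.111 = 25.056; length term: −675/36 = −18.75
Tm = 81.5 + (-0.946) + 25.056 − 18.75 = 86.86 → 86.9°C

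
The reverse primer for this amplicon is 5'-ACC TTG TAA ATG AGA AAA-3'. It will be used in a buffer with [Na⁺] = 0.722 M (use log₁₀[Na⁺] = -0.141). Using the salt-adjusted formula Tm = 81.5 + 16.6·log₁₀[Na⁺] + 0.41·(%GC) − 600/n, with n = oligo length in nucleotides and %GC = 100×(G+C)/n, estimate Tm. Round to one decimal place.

57.2°C

Length n = 18. C=2, T=4, A=9, G=3
G+C = 5, so %GC = 5/18 × 100 = 27.778%
Salt term: 16.6 × (-0.141) = -2.341
GC term: 0.41 × 27.778 = 11.389; length term: −600/18 = −33.333
Tm = 81.5 + (-2.341) + 11.389 − 33.333 = 57.215 → 57.2°C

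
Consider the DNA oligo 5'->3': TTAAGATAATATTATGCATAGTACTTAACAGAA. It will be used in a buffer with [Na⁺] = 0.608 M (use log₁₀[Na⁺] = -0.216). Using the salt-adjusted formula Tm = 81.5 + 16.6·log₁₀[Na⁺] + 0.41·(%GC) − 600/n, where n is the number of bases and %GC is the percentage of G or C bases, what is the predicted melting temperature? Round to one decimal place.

Length n = 33. C=3, A=15, G=4, T=11
G+C = 7, so %GC = 7/33 × 100 = 21.212%
Salt term: 16.6 × (-0.216) = -3.586
GC term: 0.41 × 21.212 = 8.697; length term: −600/33 = −18.182
Tm = 81.5 + (-3.586) + 8.697 − 18.182 = 68.429 → 68.4°C

68.4°C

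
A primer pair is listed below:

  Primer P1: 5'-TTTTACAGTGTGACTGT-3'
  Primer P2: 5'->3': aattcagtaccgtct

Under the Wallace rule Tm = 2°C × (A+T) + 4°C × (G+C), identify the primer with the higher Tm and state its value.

Primer P1: A+T=11, G+C=6 → Tm = 2(11)+4(6) = 46°C
Primer P2: A+T=9, G+C=6 → Tm = 2(9)+4(6) = 42°C
46°C vs 42°C → primer P1 is higher.

Primer P1, 46°C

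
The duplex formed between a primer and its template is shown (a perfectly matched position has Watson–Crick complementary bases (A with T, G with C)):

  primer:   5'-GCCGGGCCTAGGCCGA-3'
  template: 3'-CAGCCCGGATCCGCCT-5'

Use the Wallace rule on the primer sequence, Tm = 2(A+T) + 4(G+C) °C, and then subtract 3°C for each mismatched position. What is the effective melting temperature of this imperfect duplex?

Primer base counts: A=2, T=1, G=7, C=6 → A+T=3, G+C=13
Perfect-match Tm = 2(3) + 4(13) = 6 + 52 = 58°C
Mismatches (positions where the bases are not complementary): 2 (at positions 2, 14)
Effective Tm = 58 − 2×3 = 58 − 6 = 52°C

52°C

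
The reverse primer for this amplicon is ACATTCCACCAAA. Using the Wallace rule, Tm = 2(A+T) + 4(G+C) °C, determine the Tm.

Scanning the sequence gives C=5, A=6, T=2, G=0.
A+T = 8, G+C = 5
Tm = 4·5 + 2·8 = 20 + 16 = 36°C

36°C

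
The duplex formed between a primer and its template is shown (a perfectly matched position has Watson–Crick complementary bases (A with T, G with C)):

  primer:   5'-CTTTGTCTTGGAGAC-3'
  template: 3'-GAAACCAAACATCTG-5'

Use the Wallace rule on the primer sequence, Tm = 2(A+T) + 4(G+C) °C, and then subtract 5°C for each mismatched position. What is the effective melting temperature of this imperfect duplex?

29°C

Primer base counts: A=2, T=6, G=4, C=3 → A+T=8, G+C=7
Perfect-match Tm = 2(8) + 4(7) = 16 + 28 = 44°C
Mismatches (positions where the bases are not complementary): 3 (at positions 6, 7, 11)
Effective Tm = 44 − 3×5 = 44 − 15 = 29°C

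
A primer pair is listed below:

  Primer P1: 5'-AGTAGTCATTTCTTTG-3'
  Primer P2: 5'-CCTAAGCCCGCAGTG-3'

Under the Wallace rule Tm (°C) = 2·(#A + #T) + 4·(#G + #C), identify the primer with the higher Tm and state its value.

Primer P2, 50°C

Primer P1: A+T=11, G+C=5 → Tm = 2(11)+4(5) = 42°C
Primer P2: A+T=5, G+C=10 → Tm = 2(5)+4(10) = 50°C
42°C vs 50°C → primer P2 is higher.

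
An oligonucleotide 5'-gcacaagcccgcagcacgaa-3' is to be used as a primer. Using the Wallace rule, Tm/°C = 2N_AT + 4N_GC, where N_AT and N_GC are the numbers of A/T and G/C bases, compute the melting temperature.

Base counts: G=5, C=8, A=7, T=0
AT pairs contribute 7, GC pairs contribute 13.
Tm = 2(7) + 4(13) = 14 + 52 = 66°C

66°C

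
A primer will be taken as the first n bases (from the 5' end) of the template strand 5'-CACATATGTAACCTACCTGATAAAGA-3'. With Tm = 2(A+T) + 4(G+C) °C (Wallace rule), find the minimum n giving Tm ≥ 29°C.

n = 12

First 11 bases: CACATATGTAA → Tm = 28°C (< 29°C)
First 12 bases: CACATATGTAAC → Tm = 32°C (≥ 29°C)
Each additional base adds 2°C (A/T) or 4°C (G/C), so Tm is non-decreasing in n; n = 12 is the first length to reach 29°C.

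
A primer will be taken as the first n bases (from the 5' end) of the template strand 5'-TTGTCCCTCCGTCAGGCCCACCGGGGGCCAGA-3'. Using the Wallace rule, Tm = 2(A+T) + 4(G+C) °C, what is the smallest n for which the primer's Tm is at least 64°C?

First 18 bases: TTGTCCCTCCGTCAGGCC → Tm = 60°C (< 64°C)
First 19 bases: TTGTCCCTCCGTCAGGCCC → Tm = 64°C (≥ 64°C)
Each additional base adds 2°C (A/T) or 4°C (G/C), so Tm is non-decreasing in n; n = 19 is the first length to reach 64°C.

n = 19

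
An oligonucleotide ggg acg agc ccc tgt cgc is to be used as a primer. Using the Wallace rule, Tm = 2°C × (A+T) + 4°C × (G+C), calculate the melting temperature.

C=7, T=2, A=2, G=7
A+T = 4, G+C = 14
Tm = 2(4) + 4(14) = 8 + 56 = 64°C

64°C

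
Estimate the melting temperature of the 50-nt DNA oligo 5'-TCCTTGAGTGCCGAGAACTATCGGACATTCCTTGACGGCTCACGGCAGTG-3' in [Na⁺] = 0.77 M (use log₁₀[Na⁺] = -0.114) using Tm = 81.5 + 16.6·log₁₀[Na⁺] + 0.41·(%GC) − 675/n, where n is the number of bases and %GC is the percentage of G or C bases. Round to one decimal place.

Length n = 50. Counting bases: C=14, A=10, G=14, T=12
G+C = 28, so %GC = 28/50 × 100 = 56%
Salt term: 16.6 × (-0.114) = -1.892
GC term: 0.41 × 56 = 22.96; length term: −675/50 = −13.5
Tm = 81.5 + (-1.892) + 22.96 − 13.5 = 89.068 → 89.1°C

89.1°C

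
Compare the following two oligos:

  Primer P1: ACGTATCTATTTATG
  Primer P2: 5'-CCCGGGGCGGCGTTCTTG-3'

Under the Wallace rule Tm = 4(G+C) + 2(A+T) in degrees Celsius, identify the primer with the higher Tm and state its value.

Primer P2, 64°C

Primer P1: A+T=11, G+C=4 → Tm = 2(11)+4(4) = 38°C
Primer P2: A+T=4, G+C=14 → Tm = 2(4)+4(14) = 64°C
38°C vs 64°C → primer P2 is higher.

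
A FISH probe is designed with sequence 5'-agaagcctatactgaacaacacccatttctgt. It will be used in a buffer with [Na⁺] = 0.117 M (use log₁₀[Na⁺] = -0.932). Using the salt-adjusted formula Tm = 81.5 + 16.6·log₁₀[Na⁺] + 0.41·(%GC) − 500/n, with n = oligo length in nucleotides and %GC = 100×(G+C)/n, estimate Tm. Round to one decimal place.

Length n = 32. A=11, C=9, G=4, T=8
G+C = 13, so %GC = 13/32 × 100 = 40.625%
Salt term: 16.6 × (-0.932) = -15.471
GC term: 0.41 × 40.625 = 16.656; length term: −500/32 = −15.625
Tm = 81.5 + (-15.471) + 16.656 − 15.625 = 67.06 → 67.1°C

67.1°C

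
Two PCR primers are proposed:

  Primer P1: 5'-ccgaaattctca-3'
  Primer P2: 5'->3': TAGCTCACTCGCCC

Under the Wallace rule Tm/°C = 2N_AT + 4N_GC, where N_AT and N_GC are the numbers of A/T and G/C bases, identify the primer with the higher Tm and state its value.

Primer P1: A+T=7, G+C=5 → Tm = 2(7)+4(5) = 34°C
Primer P2: A+T=5, G+C=9 → Tm = 2(5)+4(9) = 46°C
34°C vs 46°C → primer P2 is higher.

Primer P2, 46°C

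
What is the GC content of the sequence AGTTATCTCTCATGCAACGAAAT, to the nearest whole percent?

35%

Counting bases: C=5, G=3, T=7, A=8
G+C = 3 + 5 = 8 out of 23 bases
%GC = 8/23 × 100 = 34.78% ≈ 35%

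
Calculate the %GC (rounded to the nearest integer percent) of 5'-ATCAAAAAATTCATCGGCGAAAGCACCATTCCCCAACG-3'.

A=15, G=5, T=6, C=12
G+C = 5 + 12 = 17 out of 38 bases
%GC = 17/38 × 100 = 44.74% ≈ 45%

45%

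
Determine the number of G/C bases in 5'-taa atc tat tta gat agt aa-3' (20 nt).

Scanning the sequence gives G=2, C=1, T=8, A=9.
Total G or C: 2 + 1 = 3

3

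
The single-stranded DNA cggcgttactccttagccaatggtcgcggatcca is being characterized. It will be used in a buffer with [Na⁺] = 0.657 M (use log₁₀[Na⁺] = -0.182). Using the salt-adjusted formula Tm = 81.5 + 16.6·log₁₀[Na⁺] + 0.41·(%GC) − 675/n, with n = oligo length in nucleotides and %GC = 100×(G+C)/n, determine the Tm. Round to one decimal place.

Length n = 34. Scanning the sequence gives C=11, T=8, G=9, A=6.
G+C = 20, so %GC = 20/34 × 100 = 58.824%
Salt term: 16.6 × (-0.182) = -3.021
GC term: 0.41 × 58.824 = 24.118; length term: −675/34 = −19.853
Tm = 81.5 + (-3.021) + 24.118 − 19.853 = 82.744 → 82.7°C

82.7°C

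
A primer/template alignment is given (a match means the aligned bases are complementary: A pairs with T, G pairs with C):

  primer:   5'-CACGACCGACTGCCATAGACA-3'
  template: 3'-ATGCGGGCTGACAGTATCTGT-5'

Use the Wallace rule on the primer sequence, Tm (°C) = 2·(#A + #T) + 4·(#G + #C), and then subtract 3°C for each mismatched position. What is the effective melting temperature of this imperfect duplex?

Primer base counts: A=7, T=2, G=4, C=8 → A+T=9, G+C=12
Perfect-match Tm = 2(9) + 4(12) = 18 + 48 = 66°C
Mismatches (positions where the bases are not complementary): 3 (at positions 1, 5, 13)
Effective Tm = 66 − 3×3 = 66 − 9 = 57°C

57°C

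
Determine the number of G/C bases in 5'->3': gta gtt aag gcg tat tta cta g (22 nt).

Scanning the sequence gives T=8, C=2, G=6, A=6.
Total G or C: 6 + 2 = 8

8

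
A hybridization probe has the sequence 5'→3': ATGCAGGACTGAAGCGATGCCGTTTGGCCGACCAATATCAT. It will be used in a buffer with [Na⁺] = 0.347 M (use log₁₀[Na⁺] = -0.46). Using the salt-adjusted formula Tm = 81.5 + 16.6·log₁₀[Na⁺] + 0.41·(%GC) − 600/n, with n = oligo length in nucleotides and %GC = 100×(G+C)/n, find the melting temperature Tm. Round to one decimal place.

80.2°C

Length n = 41. Counting bases: T=9, C=10, A=11, G=11
G+C = 21, so %GC = 21/41 × 100 = 51.22%
Salt term: 16.6 × (-0.46) = -7.636
GC term: 0.41 × 51.22 = 21; length term: −600/41 = −14.634
Tm = 81.5 + (-7.636) + 21 − 14.634 = 80.23 → 80.2°C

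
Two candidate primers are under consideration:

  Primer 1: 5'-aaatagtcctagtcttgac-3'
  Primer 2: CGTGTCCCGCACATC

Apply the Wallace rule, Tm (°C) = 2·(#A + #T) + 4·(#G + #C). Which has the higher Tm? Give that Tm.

Primer 1, 52°C

Primer 1: A+T=12, G+C=7 → Tm = 2(12)+4(7) = 52°C
Primer 2: A+T=5, G+C=10 → Tm = 2(5)+4(10) = 50°C
52°C vs 50°C → primer 1 is higher.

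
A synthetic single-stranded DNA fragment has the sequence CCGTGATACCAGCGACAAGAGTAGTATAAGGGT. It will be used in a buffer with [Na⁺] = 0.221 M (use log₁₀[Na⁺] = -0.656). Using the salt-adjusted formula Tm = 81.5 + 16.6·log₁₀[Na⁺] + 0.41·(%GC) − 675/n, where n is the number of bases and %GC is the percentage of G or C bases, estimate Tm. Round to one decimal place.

Length n = 33. Scanning the sequence gives T=6, C=6, A=11, G=10.
G+C = 16, so %GC = 16/33 × 100 = 48.485%
Salt term: 16.6 × (-0.656) = -10.89
GC term: 0.41 × 48.485 = 19.879; length term: −675/33 = −20.455
Tm = 81.5 + (-10.89) + 19.879 − 20.455 = 70.034 → 70.0°C

70.0°C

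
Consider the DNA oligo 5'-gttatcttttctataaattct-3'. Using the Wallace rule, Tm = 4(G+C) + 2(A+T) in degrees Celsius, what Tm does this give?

50°C

Scanning the sequence gives T=12, A=5, C=3, G=1.
AT pairs contribute 17, GC pairs contribute 4.
Tm = 4·4 + 2·17 = 16 + 34 = 50°C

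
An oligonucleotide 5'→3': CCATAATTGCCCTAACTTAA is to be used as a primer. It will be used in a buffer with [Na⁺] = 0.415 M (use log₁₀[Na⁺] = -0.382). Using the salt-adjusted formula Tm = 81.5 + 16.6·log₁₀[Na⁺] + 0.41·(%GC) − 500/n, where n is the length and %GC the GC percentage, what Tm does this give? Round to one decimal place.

Length n = 20. Base counts: C=6, G=1, T=6, A=7
G+C = 7, so %GC = 7/20 × 100 = 35%
Salt term: 16.6 × (-0.382) = -6.341
GC term: 0.41 × 35 = 14.35; length term: −500/20 = −25
Tm = 81.5 + (-6.341) + 14.35 − 25 = 64.509 → 64.5°C

64.5°C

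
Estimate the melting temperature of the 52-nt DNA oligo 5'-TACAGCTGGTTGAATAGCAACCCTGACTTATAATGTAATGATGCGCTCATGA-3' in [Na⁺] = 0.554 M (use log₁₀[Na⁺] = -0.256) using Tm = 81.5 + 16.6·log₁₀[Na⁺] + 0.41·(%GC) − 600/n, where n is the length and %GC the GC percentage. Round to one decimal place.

Length n = 52. Counting bases: A=16, C=10, G=11, T=15
G+C = 21, so %GC = 21/52 × 100 = 40.385%
Salt term: 16.6 × (-0.256) = -4.25
GC term: 0.41 × 40.385 = 16.558; length term: −600/52 = −11.538
Tm = 81.5 + (-4.25) + 16.558 − 11.538 = 82.27 → 82.3°C

82.3°C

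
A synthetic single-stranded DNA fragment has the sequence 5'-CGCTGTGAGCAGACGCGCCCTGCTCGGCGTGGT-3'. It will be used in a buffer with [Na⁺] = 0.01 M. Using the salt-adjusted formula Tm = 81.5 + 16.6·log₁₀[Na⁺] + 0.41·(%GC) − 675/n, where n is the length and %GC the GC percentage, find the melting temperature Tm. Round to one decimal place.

Length n = 33. G=13, A=3, C=11, T=6
G+C = 24, so %GC = 24/33 × 100 = 72.727%
Salt term: 16.6 × (-2) = -33.2
GC term: 0.41 × 72.727 = 29.818; length term: −675/33 = −20.455
Tm = 81.5 + (-33.2) + 29.818 − 20.455 = 57.663 → 57.7°C

57.7°C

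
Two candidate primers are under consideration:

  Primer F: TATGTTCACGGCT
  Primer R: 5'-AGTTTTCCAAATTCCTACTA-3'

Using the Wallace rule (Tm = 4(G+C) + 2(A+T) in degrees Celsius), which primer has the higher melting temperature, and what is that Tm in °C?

Primer F: A+T=7, G+C=6 → Tm = 2(7)+4(6) = 38°C
Primer R: A+T=14, G+C=6 → Tm = 2(14)+4(6) = 52°C
38°C vs 52°C → primer R is higher.

Primer R, 52°C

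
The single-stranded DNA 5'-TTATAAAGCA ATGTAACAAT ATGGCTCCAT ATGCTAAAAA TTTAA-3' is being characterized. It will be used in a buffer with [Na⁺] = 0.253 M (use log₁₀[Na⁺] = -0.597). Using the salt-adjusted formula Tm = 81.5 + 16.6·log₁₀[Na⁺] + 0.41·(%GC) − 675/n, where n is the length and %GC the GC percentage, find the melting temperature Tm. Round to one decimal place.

66.6°C

Length n = 45. Counting bases: G=5, C=6, A=20, T=14
G+C = 11, so %GC = 11/45 × 100 = 24.444%
Salt term: 16.6 × (-0.597) = -9.91
GC term: 0.41 × 24.444 = 10.022; length term: −675/45 = −15
Tm = 81.5 + (-9.91) + 10.022 − 15 = 66.612 → 66.6°C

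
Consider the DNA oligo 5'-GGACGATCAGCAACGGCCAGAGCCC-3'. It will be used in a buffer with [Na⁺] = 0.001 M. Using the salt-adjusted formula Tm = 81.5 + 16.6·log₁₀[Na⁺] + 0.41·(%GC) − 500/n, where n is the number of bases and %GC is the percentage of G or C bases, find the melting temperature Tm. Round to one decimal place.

Length n = 25. C=9, T=1, G=8, A=7
G+C = 17, so %GC = 17/25 × 100 = 68%
Salt term: 16.6 × (-3) = -49.8
GC term: 0.41 × 68 = 27.88; length term: −500/25 = −20
Tm = 81.5 + (-49.8) + 27.88 − 20 = 39.58 → 39.6°C

39.6°C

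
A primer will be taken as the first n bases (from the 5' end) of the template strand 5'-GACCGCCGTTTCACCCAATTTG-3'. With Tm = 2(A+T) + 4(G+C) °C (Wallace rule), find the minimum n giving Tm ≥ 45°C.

First 13 bases: GACCGCCGTTTCA → Tm = 42°C (< 45°C)
First 14 bases: GACCGCCGTTTCAC → Tm = 46°C (≥ 45°C)
Each additional base adds 2°C (A/T) or 4°C (G/C), so Tm is non-decreasing in n; n = 14 is the first length to reach 45°C.

n = 14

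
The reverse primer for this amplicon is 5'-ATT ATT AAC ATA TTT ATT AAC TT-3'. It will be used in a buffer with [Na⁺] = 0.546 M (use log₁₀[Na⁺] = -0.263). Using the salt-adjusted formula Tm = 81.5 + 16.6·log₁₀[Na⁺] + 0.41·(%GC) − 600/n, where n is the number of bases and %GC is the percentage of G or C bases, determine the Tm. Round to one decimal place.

Length n = 23. Base counts: T=12, C=2, A=9, G=0
G+C = 2, so %GC = 2/23 × 100 = 8.696%
Salt term: 16.6 × (-0.263) = -4.366
GC term: 0.41 × 8.696 = 3.565; length term: −600/23 = −26.087
Tm = 81.5 + (-4.366) + 3.565 − 26.087 = 54.612 → 54.6°C

54.6°C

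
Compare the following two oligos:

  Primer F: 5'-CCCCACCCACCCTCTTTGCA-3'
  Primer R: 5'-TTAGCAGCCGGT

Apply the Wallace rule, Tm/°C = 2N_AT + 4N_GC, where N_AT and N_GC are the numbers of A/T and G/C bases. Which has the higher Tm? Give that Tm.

Primer F, 66°C

Primer F: A+T=7, G+C=13 → Tm = 2(7)+4(13) = 66°C
Primer R: A+T=5, G+C=7 → Tm = 2(5)+4(7) = 38°C
66°C vs 38°C → primer F is higher.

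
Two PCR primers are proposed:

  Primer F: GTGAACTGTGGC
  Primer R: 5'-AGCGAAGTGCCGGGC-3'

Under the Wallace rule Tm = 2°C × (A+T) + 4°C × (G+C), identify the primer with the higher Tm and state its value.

Primer F: A+T=5, G+C=7 → Tm = 2(5)+4(7) = 38°C
Primer R: A+T=4, G+C=11 → Tm = 2(4)+4(11) = 52°C
38°C vs 52°C → primer R is higher.

Primer R, 52°C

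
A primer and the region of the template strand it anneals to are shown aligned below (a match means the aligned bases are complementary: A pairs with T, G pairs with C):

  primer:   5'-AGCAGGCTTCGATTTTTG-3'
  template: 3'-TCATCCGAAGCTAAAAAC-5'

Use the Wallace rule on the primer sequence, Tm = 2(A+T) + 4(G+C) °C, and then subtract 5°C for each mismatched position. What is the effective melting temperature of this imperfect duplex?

Primer base counts: A=3, T=7, G=5, C=3 → A+T=10, G+C=8
Perfect-match Tm = 2(10) + 4(8) = 20 + 32 = 52°C
Mismatches (positions where the bases are not complementary): 1 (at position 3)
Effective Tm = 52 − 1×5 = 52 − 5 = 47°C

47°C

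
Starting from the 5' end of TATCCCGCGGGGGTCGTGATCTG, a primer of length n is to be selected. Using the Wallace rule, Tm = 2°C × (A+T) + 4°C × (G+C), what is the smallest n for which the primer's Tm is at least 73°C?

n = 23

First 22 bases: TATCCCGCGGGGGTCGTGATCT → Tm = 72°C (< 73°C)
First 23 bases: TATCCCGCGGGGGTCGTGATCTG → Tm = 76°C (≥ 73°C)
Each additional base adds 2°C (A/T) or 4°C (G/C), so Tm is non-decreasing in n; n = 23 is the first length to reach 73°C.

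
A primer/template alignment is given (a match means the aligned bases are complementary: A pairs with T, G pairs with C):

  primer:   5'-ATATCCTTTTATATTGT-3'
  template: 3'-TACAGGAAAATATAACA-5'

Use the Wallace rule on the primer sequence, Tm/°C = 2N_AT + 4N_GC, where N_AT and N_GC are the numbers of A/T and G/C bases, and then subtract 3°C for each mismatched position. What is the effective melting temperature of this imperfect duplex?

Primer base counts: A=4, T=10, G=1, C=2 → A+T=14, G+C=3
Perfect-match Tm = 2(14) + 4(3) = 28 + 12 = 40°C
Mismatches (positions where the bases are not complementary): 1 (at position 3)
Effective Tm = 40 − 1×3 = 40 − 3 = 37°C

37°C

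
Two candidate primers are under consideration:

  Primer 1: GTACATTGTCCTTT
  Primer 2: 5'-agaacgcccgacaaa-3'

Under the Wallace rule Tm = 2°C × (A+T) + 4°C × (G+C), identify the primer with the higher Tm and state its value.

Primer 1: A+T=9, G+C=5 → Tm = 2(9)+4(5) = 38°C
Primer 2: A+T=7, G+C=8 → Tm = 2(7)+4(8) = 46°C
38°C vs 46°C → primer 2 is higher.

Primer 2, 46°C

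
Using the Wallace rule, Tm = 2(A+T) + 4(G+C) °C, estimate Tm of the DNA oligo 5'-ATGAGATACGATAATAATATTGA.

56°C

Scanning the sequence gives A=11, G=4, T=7, C=1.
AT pairs contribute 18, GC pairs contribute 5.
Tm = 2(18) + 4(5) = 36 + 20 = 56°C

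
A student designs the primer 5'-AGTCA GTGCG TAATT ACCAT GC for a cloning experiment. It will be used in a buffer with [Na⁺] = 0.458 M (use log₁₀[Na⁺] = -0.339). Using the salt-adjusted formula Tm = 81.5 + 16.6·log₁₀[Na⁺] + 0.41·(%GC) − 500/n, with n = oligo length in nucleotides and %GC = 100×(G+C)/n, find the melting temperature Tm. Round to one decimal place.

Length n = 22. Scanning the sequence gives T=6, C=5, A=6, G=5.
G+C = 10, so %GC = 10/22 × 100 = 45.455%
Salt term: 16.6 × (-0.339) = -5.627
GC term: 0.41 × 45.455 = 18.637; length term: −500/22 = −22.727
Tm = 81.5 + (-5.627) + 18.637 − 22.727 = 71.783 → 71.8°C

71.8°C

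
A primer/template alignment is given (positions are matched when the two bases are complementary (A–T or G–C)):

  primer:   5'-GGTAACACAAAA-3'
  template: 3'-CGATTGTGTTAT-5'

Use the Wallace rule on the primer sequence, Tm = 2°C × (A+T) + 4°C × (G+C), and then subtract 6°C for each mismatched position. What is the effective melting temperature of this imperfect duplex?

Primer base counts: A=7, T=1, G=2, C=2 → A+T=8, G+C=4
Perfect-match Tm = 2(8) + 4(4) = 16 + 16 = 32°C
Mismatches (positions where the bases are not complementary): 2 (at positions 2, 11)
Effective Tm = 32 − 2×6 = 32 − 12 = 20°C

20°C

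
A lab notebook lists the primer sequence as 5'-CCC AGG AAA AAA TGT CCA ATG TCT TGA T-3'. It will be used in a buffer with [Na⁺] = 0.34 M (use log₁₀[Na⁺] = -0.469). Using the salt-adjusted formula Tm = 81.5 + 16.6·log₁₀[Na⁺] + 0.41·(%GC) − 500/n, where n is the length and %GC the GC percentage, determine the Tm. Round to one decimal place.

Length n = 28. C=6, G=5, T=7, A=10
G+C = 11, so %GC = 11/28 × 100 = 39.286%
Salt term: 16.6 × (-0.469) = -7.785
GC term: 0.41 × 39.286 = 16.107; length term: −500/28 = −17.857
Tm = 81.5 + (-7.785) + 16.107 − 17.857 = 71.965 → 72.0°C

72.0°C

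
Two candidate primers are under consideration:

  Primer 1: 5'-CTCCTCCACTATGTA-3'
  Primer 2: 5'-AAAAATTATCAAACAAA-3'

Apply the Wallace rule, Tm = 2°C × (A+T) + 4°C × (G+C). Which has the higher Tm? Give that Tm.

Primer 1: A+T=8, G+C=7 → Tm = 2(8)+4(7) = 44°C
Primer 2: A+T=15, G+C=2 → Tm = 2(15)+4(2) = 38°C
44°C vs 38°C → primer 1 is higher.

Primer 1, 44°C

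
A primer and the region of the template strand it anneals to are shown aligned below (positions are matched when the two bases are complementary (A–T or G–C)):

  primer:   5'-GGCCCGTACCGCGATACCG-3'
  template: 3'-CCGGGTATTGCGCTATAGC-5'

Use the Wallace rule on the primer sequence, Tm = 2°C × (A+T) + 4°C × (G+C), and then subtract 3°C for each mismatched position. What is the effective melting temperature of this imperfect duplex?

57°C

Primer base counts: A=3, T=2, G=6, C=8 → A+T=5, G+C=14
Perfect-match Tm = 2(5) + 4(14) = 10 + 56 = 66°C
Mismatches (positions where the bases are not complementary): 3 (at positions 6, 9, 17)
Effective Tm = 66 − 3×3 = 66 − 9 = 57°C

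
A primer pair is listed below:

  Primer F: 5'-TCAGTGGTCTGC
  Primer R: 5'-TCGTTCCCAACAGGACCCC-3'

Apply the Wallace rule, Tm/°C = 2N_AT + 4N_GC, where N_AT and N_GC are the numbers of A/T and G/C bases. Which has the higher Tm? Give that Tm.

Primer F: A+T=5, G+C=7 → Tm = 2(5)+4(7) = 38°C
Primer R: A+T=7, G+C=12 → Tm = 2(7)+4(12) = 62°C
38°C vs 62°C → primer R is higher.

Primer R, 62°C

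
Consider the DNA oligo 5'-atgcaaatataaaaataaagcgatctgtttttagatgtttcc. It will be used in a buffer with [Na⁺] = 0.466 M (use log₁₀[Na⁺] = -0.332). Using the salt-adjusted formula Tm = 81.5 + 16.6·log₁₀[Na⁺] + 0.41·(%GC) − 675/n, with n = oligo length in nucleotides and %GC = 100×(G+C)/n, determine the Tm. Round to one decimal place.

70.7°C

Length n = 42. Scanning the sequence gives A=16, G=6, T=15, C=5.
G+C = 11, so %GC = 11/42 × 100 = 26.19%
Salt term: 16.6 × (-0.332) = -5.511
GC term: 0.41 × 26.19 = 10.738; length term: −675/42 = −16.071
Tm = 81.5 + (-5.511) + 10.738 − 16.071 = 70.656 → 70.7°C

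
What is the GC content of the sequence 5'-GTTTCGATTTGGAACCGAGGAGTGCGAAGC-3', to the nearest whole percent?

53%

Scanning the sequence gives C=5, A=7, G=11, T=7.
G+C = 11 + 5 = 16 out of 30 bases
%GC = 16/30 × 100 = 53.33% ≈ 53%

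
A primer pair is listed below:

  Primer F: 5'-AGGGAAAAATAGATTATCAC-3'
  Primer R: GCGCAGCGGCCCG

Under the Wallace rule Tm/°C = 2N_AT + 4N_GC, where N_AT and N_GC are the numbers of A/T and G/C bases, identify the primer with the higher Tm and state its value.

Primer F: A+T=14, G+C=6 → Tm = 2(14)+4(6) = 52°C
Primer R: A+T=1, G+C=12 → Tm = 2(1)+4(12) = 50°C
52°C vs 50°C → primer F is higher.

Primer F, 52°C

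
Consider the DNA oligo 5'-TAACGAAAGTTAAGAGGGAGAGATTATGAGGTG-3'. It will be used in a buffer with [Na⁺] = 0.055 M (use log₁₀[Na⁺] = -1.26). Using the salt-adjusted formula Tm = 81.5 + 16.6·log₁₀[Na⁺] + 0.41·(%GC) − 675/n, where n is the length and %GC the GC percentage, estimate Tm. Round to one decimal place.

56.3°C

Length n = 33. Base counts: T=7, C=1, G=12, A=13
G+C = 13, so %GC = 13/33 × 100 = 39.394%
Salt term: 16.6 × (-1.26) = -20.916
GC term: 0.41 × 39.394 = 16.152; length term: −675/33 = −20.455
Tm = 81.5 + (-20.916) + 16.152 − 20.455 = 56.281 → 56.3°C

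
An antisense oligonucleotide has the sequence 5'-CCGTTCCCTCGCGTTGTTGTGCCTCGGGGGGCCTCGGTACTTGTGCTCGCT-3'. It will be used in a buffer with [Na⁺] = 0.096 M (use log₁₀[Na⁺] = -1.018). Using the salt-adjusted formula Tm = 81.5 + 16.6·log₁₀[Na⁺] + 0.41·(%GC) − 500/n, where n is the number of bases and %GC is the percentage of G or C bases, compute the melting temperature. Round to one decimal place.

Length n = 51. C=17, A=1, T=16, G=17
G+C = 34, so %GC = 34/51 × 100 = 66.667%
Salt term: 16.6 × (-1.018) = -16.899
GC term: 0.41 × 66.667 = 27.333; length term: −500/51 = −9.804
Tm = 81.5 + (-16.899) + 27.333 − 9.804 = 82.13 → 82.1°C

82.1°C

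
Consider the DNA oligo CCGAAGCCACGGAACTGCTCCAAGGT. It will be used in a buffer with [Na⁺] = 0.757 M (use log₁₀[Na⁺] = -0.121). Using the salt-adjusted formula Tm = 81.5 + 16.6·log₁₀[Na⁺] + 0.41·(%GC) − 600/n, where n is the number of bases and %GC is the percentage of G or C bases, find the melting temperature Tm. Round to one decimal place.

Length n = 26. Scanning the sequence gives T=3, C=9, G=7, A=7.
G+C = 16, so %GC = 16/26 × 100 = 61.538%
Salt term: 16.6 × (-0.121) = -2.009
GC term: 0.41 × 61.538 = 25.231; length term: −600/26 = −23.077
Tm = 81.5 + (-2.009) + 25.231 − 23.077 = 81.645 → 81.6°C

81.6°C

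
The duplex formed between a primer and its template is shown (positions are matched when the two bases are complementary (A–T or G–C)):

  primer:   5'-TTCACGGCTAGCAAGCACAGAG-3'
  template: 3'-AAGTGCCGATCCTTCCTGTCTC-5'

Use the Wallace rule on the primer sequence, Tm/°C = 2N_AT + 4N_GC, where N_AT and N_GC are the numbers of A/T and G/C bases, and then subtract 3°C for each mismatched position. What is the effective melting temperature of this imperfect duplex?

62°C

Primer base counts: A=7, T=3, G=6, C=6 → A+T=10, G+C=12
Perfect-match Tm = 2(10) + 4(12) = 20 + 48 = 68°C
Mismatches (positions where the bases are not complementary): 2 (at positions 12, 16)
Effective Tm = 68 − 2×3 = 68 − 6 = 62°C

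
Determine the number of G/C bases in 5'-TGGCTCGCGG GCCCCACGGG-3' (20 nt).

Counting bases: C=8, T=2, A=1, G=9
G+C = 9 + 8 = 17

17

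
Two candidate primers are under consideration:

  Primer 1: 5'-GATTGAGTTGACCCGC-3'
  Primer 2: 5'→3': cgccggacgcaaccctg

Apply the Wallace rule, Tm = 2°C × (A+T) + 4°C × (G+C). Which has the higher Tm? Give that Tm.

Primer 2, 60°C

Primer 1: A+T=7, G+C=9 → Tm = 2(7)+4(9) = 50°C
Primer 2: A+T=4, G+C=13 → Tm = 2(4)+4(13) = 60°C
50°C vs 60°C → primer 2 is higher.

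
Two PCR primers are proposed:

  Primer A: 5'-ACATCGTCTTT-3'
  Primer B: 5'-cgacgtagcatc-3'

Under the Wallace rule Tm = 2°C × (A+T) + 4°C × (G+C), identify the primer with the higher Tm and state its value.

Primer B, 38°C

Primer A: A+T=7, G+C=4 → Tm = 2(7)+4(4) = 30°C
Primer B: A+T=5, G+C=7 → Tm = 2(5)+4(7) = 38°C
30°C vs 38°C → primer B is higher.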